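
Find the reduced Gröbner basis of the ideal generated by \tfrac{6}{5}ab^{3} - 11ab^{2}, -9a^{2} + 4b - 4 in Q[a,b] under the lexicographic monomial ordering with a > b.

G = {a^{2} - \tfrac{4}{9}b + \tfrac{4}{9}, ab^{3} - \tfrac{55}{6}ab^{2}, b^{4} - \tfrac{61}{6}b^{3} + \tfrac{55}{6}b^{2}}

f_1 = \tfrac{6}{5}ab^{3} - 11ab^{2}, LT = ab^{3}.
f_2 = -9a^{2} + 4b - 4, LT = a^{2}.

S(f_1,f_2): lcm = a^{2}b^{3}. S = -\tfrac{55}{6}a^{2}b^{2} + \tfrac{4}{9}b^{4} - \tfrac{4}{9}b^{3}.
  leading term a^{2}b^{2}: subtract (\tfrac{55}{54}b^{2})·f_2 from -\tfrac{55}{6}a^{2}b^{2} + \tfrac{4}{9}b^{4} - \tfrac{4}{9}b^{3} → \tfrac{4}{9}b^{4} - \tfrac{122}{27}b^{3} + \tfrac{110}{27}b^{2}
  leading term b^{4}: no divisor's leading term divides it; move \tfrac{4}{9}b^{4} to the remainder.
  leading term b^{3}: no divisor's leading term divides it; move -\tfrac{122}{27}b^{3} to the remainder.
  leading term b^{2}: no divisor's leading term divides it; move \tfrac{110}{27}b^{2} to the remainder.
  remainder \tfrac{4}{9}b^{4} - \tfrac{122}{27}b^{3} + \tfrac{110}{27}b^{2} ≠ 0; add g_3 = \tfrac{4}{9}b^{4} - \tfrac{122}{27}b^{3} + \tfrac{110}{27}b^{2} to the basis.

The other S-polynomials (S(f_1,g_3), S(f_2,g_3)) all reduce to 0 modulo the current basis, so we have a Gröbner basis.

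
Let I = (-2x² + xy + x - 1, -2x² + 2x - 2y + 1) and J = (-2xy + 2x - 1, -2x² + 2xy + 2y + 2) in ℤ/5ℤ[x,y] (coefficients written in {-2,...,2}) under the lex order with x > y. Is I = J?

Equality of ideals is decidable: compute both reduced Gröbner bases (unique for the ordering) and check whether they agree.
Buchberger on the first generating set:
f_1 = -2x² + xy + x - 1, LT = x².
f_2 = -2x² + 2x - 2y + 1, LT = x².

S(f_1,f_2): lcm = x². S = 2xy - 2x - y + 1.
  leading term xy: no divisor's leading term divides it; move 2xy to the remainder.
  leading term x: no divisor's leading term divides it; move -2x to the remainder.
  leading term y: no divisor's leading term divides it; move -y to the remainder.
  leading term 1: no divisor's leading term divides it; move 1 to the remainder.
  remainder 2xy - 2x - y + 1 ≠ 0; add g_3 = 2xy - 2x - y + 1 to the basis.

S(f_1,g_3): lcm = x²y. S = x² + 2xy² + 2x - 2y.
  leading term x²: subtract (2)·f_1 from x² + 2xy² + 2x - 2y → 2xy² - 2xy - 2y + 2
  leading term xy²: subtract (y)·g_3 from 2xy² - 2xy - 2y + 2 → y² + 2y + 2
  leading term y²: no divisor's leading term divides it; move y² to the remainder.
  leading term y: no divisor's leading term divides it; move 2y to the remainder.
  leading term 1: no divisor's leading term divides it; move 2 to the remainder.
  remainder y² + 2y + 2 ≠ 0; add g_4 = y² + 2y + 2 to the basis.

The other S-polynomials (S(f_2,g_3), S(f_1,g_4), S(f_2,g_4), S(g_3,g_4)) all reduce to 0 modulo the current basis, so we have a Gröbner basis.
Inter-reduce: drop elements whose leading term is divisible by another's, tail-reduce, and make monic.
Reduced Gröbner basis: {x² - x + y + 2, xy - x + 2y - 2, y² + 2y + 2}.

Buchberger on the second generating set:
h_1 = -2xy + 2x - 1, LT = xy.
h_2 = -2x² + 2xy + 2y + 2, LT = x².

S(h_1,h_2): lcm = x²y. S = -x² + xy² - 2x + y² + y.
  leading term x²: subtract (-2)·h_2 from -x² + xy² - 2x + y² + y → xy² - xy - 2x + y² - 1
  leading term xy²: subtract (2y)·h_1 from xy² - xy - 2x + y² - 1 → -2x + y² + 2y - 1
  leading term x: no divisor's leading term divides it; move -2x to the remainder.
  leading term y²: no divisor's leading term divides it; move y² to the remainder.
  leading term y: no divisor's leading term divides it; move 2y to the remainder.
  leading term 1: no divisor's leading term divides it; move -1 to the remainder.
  remainder -2x + y² + 2y - 1 ≠ 0; add k_3 = -2x + y² + 2y - 1 to the basis.

S(h_1,k_3): lcm = xy. S = -x - 2y³ + y² + 2y - 2.
  leading term x: subtract (-2)·k_3 from -x - 2y³ + y² + 2y - 2 → -2y³ - 2y² + y + 1
  leading term y³: no divisor's leading term divides it; move -2y³ to the remainder.
  leading term y²: no divisor's leading term divides it; move -2y² to the remainder.
  leading term y: no divisor's leading term divides it; move y to the remainder.
  leading term 1: no divisor's leading term divides it; move 1 to the remainder.
  remainder -2y³ - 2y² + y + 1 ≠ 0; add k_4 = -2y³ - 2y² + y + 1 to the basis.

The other S-polynomials (S(h_2,k_3), S(h_1,k_4), S(h_2,k_4), S(k_3,k_4)) all reduce to 0 modulo the current basis, so we have a Gröbner basis.
Inter-reduce: drop elements whose leading term is divisible by another's, tail-reduce, and make monic.
Reduced Gröbner basis: {x + 2y² - y - 2, y³ + y² + 2y + 2}.

These differ, so the ideals are not equal.

No, the ideals differ.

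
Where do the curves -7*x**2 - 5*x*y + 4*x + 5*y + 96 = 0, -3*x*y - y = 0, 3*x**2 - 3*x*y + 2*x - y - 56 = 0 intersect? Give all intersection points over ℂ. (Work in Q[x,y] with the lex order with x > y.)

Compute a lex Gröbner basis by Buchberger's algorithm.
f_1 = -7*x**2 - 5*x*y + 4*x + 5*y + 96, LT = x**2.
f_2 = -3*x*y - y, LT = x*y.
f_3 = 3*x**2 - 3*x*y + 2*x - y - 56, LT = x**2.

S(f_1,f_2): lcm = x**2*y. S = 5/7*x*y**2 - 19/21*x*y - 5/7*y**2 - 96/7*y.
  reduce S modulo (f_1, f_2, f_3):
  remainder -20/21*y**2 - 845/63*y ≠ 0; add h_4 = -20/21*y**2 - 845/63*y to the basis.

S(f_1,f_3): lcm = x**2. S = 12/7*x*y - 26/21*x - 8/21*y + 104/21.
  reduce S modulo (f_1, f_2, f_3, h_4):
  remainder -26/21*x - 20/21*y + 104/21 ≠ 0; add h_5 = -26/21*x - 20/21*y + 104/21 to the basis.

S(f_2,f_3): lcm = x**2*y. S = x*y**2 - 1/3*x*y + 1/3*y**2 + 56/3*y.
  reduce S modulo (f_1, f_2, f_3, h_4, h_5):
  remainder 169/9*y ≠ 0; add h_6 = 169/9*y to the basis.

The other S-polynomials (S(f_1,h_4), S(f_2,h_4), S(f_3,h_4), S(f_1,h_5), S(f_2,h_5), S(f_3,h_5), S(h_4,h_5), S(f_1,h_6), S(f_2,h_6), S(f_3,h_6), S(h_4,h_6), S(h_5,h_6)) all reduce to 0 modulo the current basis, so we have a Gröbner basis.
Inter-reduce: drop elements whose leading term is divisible by another's, tail-reduce, and make monic.
Reduced Gröbner basis: {x - 4, y}.

From the last basis element, y = 0, so y takes values in {0}. Each choice, substituted upward through the basis, yields the corresponding point(s) of the solution set.
  y = 0: the earlier basis element becomes x - 4 = 0, giving x = 4 — point (4, 0).
This is the nonlinear analogue of row-reducing a linear system.

{(4, 0)}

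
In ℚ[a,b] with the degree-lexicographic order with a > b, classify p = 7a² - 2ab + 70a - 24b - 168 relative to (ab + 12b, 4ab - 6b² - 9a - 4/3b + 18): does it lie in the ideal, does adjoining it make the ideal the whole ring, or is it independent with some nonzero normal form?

7a² - 2ab + 70a - 24b - 168 lies in I (it reduces to 0).

First compute the reduced Gröbner basis of I by Buchberger's algorithm.
f_1 = ab + 12b, LT = ab.
f_2 = 4ab - 6b² - 9a - 4/3b + 18, LT = ab.

S(f_1,f_2): lcm = ab. S = 3/2b² + 9/4a + 37/3b - 9/2.
  leading term b²: no divisor's leading term divides it; move 3/2b² to the remainder.
  leading term a: no divisor's leading term divides it; move 9/4a to the remainder.
  leading term b: no divisor's leading term divides it; move 37/3b to the remainder.
  leading term 1: no divisor's leading term divides it; move -9/2 to the remainder.
  remainder 3/2b² + 9/4a + 37/3b - 9/2 ≠ 0; add h_3 = 3/2b² + 9/4a + 37/3b - 9/2 to the basis.

S(f_1,h_3): lcm = ab². S = -3/2a² - 74/9ab + 12b² + 3a.
  leading term a²: no divisor's leading term divides it; move -3/2a² to the remainder.
  leading term ab: subtract (-74/9)·f_1 from -74/9ab + 12b² + 3a → 12b² + 3a + 296/3b
  leading term b²: subtract (8)·h_3 from 12b² + 3a + 296/3b → -15a + 36
  leading term a: no divisor's leading term divides it; move -15a to the remainder.
  leading term 1: no divisor's leading term divides it; move 36 to the remainder.
  remainder -3/2a² - 15a + 36 ≠ 0; add h_4 = -3/2a² - 15a + 36 to the basis.

S(f_2,h_3): lcm = ab². S = -3/2b³ - 3/2a² - 377/36ab - ⅓b² + 3a + 9/2b.
  leading term b³: subtract (-b)·h_3 from -3/2b³ - 3/2a² - 377/36ab - ⅓b² + 3a + 9/2b → -3/2a² - 74/9ab + 12b² + 3a
  leading term a²: subtract (1)·h_4 from -3/2a² - 74/9ab + 12b² + 3a → -74/9ab + 12b² + 18a - 36
  leading term ab: subtract (-74/9)·f_1 from -74/9ab + 12b² + 18a - 36 → 12b² + 18a + 296/3b - 36
  leading term b²: subtract (8)·h_3 from 12b² + 18a + 296/3b - 36 → 0
  remainder 0.

S(f_1,h_4): lcm = a²b. S = 2ab + 24b.
  leading term ab: subtract (2)·f_1 from 2ab + 24b → 0
  remainder 0.

S(f_2,h_4): lcm = a²b. S = -3/2ab² - 9/4a² - 31/3ab + 9/2a + 24b.
  leading term ab²: subtract (-3/2b)·f_1 from -3/2ab² - 9/4a² - 31/3ab + 9/2a + 24b → -9/4a² - 31/3ab + 18b² + 9/2a + 24b
  leading term a²: subtract (3/2)·h_4 from -9/4a² - 31/3ab + 18b² + 9/2a + 24b → -31/3ab + 18b² + 27a + 24b - 54
  leading term ab: subtract (-31/3)·f_1 from -31/3ab + 18b² + 27a + 24b - 54 → 18b² + 27a + 148b - 54
  leading term b²: subtract (12)·h_3 from 18b² + 27a + 148b - 54 → 0
  remainder 0.

S(h_3,h_4): leading monomials are coprime, so the S-polynomial reduces to 0 (Buchberger's first criterion).
Every S-polynomial of the final basis reduces to 0, so we have a Gröbner basis.
Inter-reduce: drop elements whose leading term is divisible by another's, tail-reduce, and make monic.
Reduced Gröbner basis: {a² + 10a - 24, ab + 12b, b² + 3/2a + 74/9b - 3}.
Label its elements g_1 = a² + 10a - 24, g_2 = ab + 12b, g_3 = b² + 3/2a + 74/9b - 3.

Reduce p = 7a² - 2ab + 70a - 24b - 168 modulo G:
  leading term a²: subtract (7)·g_1 from 7a² - 2ab + 70a - 24b - 168 → -2ab - 24b
  leading term ab: subtract (-2)·g_2 from -2ab - 24b → 0
  normal form = 0.
Since the normal form is 0, p ∈ I.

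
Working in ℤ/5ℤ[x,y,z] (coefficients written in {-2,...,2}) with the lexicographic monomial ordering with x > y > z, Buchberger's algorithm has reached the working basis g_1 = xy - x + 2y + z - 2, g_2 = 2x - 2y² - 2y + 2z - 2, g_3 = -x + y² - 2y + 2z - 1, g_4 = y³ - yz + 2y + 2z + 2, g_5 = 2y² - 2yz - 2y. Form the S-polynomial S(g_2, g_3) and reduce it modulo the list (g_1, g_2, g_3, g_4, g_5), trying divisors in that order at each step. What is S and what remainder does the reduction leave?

lcm(LM(g_2), LM(g_3)) = x.
S = (lcm/LT(g_2))·g_2 − (lcm/LT(g_3))·g_3 = 2y - 2z - 2.
Reduce S modulo (g_1, g_2, g_3, g_4, g_5) in that order:
  leading term y: no divisor's leading term divides it; move 2y to the remainder.
  leading term z: no divisor's leading term divides it; move -2z to the remainder.
  leading term 1: no divisor's leading term divides it; move -2 to the remainder.
The remainder 2y - 2z - 2 is nonzero, so it would be added as the next basis element.

S(g_2, g_3) = 2y - 2z - 2; remainder on division = 2y - 2z - 2.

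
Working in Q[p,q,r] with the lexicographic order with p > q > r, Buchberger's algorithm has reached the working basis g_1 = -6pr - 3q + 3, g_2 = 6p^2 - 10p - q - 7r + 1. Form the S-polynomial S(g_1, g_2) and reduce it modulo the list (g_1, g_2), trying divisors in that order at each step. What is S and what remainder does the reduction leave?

lcm(LM(g_1), LM(g_2)) = p^2r.
S = (lcm/LT(g_1))·g_1 − (lcm/LT(g_2))·g_2 = 1/2pq + 5/3pr - 1/2p + 1/6qr + 7/6r^2 - 1/6r.
Reduce S modulo (g_1, g_2) in that order:
  leading term pq: no divisor's leading term divides it; move 1/2pq to the remainder.
  leading term pr: subtract (-5/18)·g_1 from 5/3pr - 1/2p + 1/6qr + 7/6r^2 - 1/6r → -1/2p + 1/6qr - 5/6q + 7/6r^2 - 1/6r + 5/6
  leading term p: no divisor's leading term divides it; move -1/2p to the remainder.
  leading term qr: no divisor's leading term divides it; move 1/6qr to the remainder.
  leading term q: no divisor's leading term divides it; move -5/6q to the remainder.
  leading term r^2: no divisor's leading term divides it; move 7/6r^2 to the remainder.
  leading term r: no divisor's leading term divides it; move -1/6r to the remainder.
  leading term 1: no divisor's leading term divides it; move 5/6 to the remainder.
The remainder 1/2pq - 1/2p + 1/6qr - 5/6q + 7/6r^2 - 1/6r + 5/6 is nonzero, so it would be added as the next basis element.

S(g_1, g_2) = 1/2pq + 5/3pr - 1/2p + 1/6qr + 7/6r^2 - 1/6r; remainder on division = 1/2pq - 1/2p + 1/6qr - 5/6q + 7/6r^2 - 1/6r + 5/6.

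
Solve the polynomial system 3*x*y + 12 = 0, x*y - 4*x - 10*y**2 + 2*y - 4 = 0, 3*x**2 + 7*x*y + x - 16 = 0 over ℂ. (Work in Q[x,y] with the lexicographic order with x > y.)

{(-4, 1)}

Compute a lex Gröbner basis by Buchberger's algorithm.
f_1 = 3*x*y + 12, LT = x*y.
f_2 = x*y - 4*x - 10*y**2 + 2*y - 4, LT = x*y.
f_3 = 3*x**2 + 7*x*y + x - 16, LT = x**2.

S(f_1,f_2): lcm = x*y. S = 4*x + 10*y**2 - 2*y + 8.
  leading term x: no divisor's leading term divides it; move 4*x to the remainder.
  leading term y**2: no divisor's leading term divides it; move 10*y**2 to the remainder.
  leading term y: no divisor's leading term divides it; move -2*y to the remainder.
  leading term 1: no divisor's leading term divides it; move 8 to the remainder.
  remainder 4*x + 10*y**2 - 2*y + 8 ≠ 0; add h_4 = 4*x + 10*y**2 - 2*y + 8 to the basis.

S(f_1,f_3): lcm = x**2*y. S = -7/3*x*y**2 - 1/3*x*y + 4*x + 16/3*y.
  leading term x*y**2: subtract (-7/9*y)·f_1 from -7/3*x*y**2 - 1/3*x*y + 4*x + 16/3*y → -1/3*x*y + 4*x + 44/3*y
  leading term x*y: subtract (-1/9)·f_1 from -1/3*x*y + 4*x + 44/3*y → 4*x + 44/3*y + 4/3
  leading term x: subtract (1)·h_4 from 4*x + 44/3*y + 4/3 → -10*y**2 + 50/3*y - 20/3
  leading term y**2: no divisor's leading term divides it; move -10*y**2 to the remainder.
  leading term y: no divisor's leading term divides it; move 50/3*y to the remainder.
  leading term 1: no divisor's leading term divides it; move -20/3 to the remainder.
  remainder -10*y**2 + 50/3*y - 20/3 ≠ 0; add h_5 = -10*y**2 + 50/3*y - 20/3 to the basis.

S(f_2,f_3): lcm = x**2*y. S = -4*x**2 - 37/3*x*y**2 + 5/3*x*y - 4*x + 16/3*y.
  leading term x**2: subtract (-4/3)·f_3 from -4*x**2 - 37/3*x*y**2 + 5/3*x*y - 4*x + 16/3*y → -37/3*x*y**2 + 11*x*y - 8/3*x + 16/3*y - 64/3
  leading term x*y**2: subtract (-37/9*y)·f_1 from -37/3*x*y**2 + 11*x*y - 8/3*x + 16/3*y - 64/3 → 11*x*y - 8/3*x + 164/3*y - 64/3
  leading term x*y: subtract (11/3)·f_1 from 11*x*y - 8/3*x + 164/3*y - 64/3 → -8/3*x + 164/3*y - 196/3
  leading term x: subtract (-2/3)·h_4 from -8/3*x + 164/3*y - 196/3 → 20/3*y**2 + 160/3*y - 60
  leading term y**2: subtract (-2/3)·h_5 from 20/3*y**2 + 160/3*y - 60 → 580/9*y - 580/9
  leading term y: no divisor's leading term divides it; move 580/9*y to the remainder.
  leading term 1: no divisor's leading term divides it; move -580/9 to the remainder.
  remainder 580/9*y - 580/9 ≠ 0; add h_6 = 580/9*y - 580/9 to the basis.

S(f_1,h_4): lcm = x*y. S = -5/2*y**3 + 1/2*y**2 - 2*y + 4.
  leading term y**3: subtract (1/4*y)·h_5 from -5/2*y**3 + 1/2*y**2 - 2*y + 4 → -11/3*y**2 - 1/3*y + 4
  leading term y**2: subtract (11/30)·h_5 from -11/3*y**2 - 1/3*y + 4 → -58/9*y + 58/9
  leading term y: subtract (-1/10)·h_6 from -58/9*y + 58/9 → 0
  remainder 0.

S(f_2,h_4): lcm = x*y. S = -4*x - 5/2*y**3 - 19/2*y**2 - 4.
  leading term x: subtract (-1)·h_4 from -4*x - 5/2*y**3 - 19/2*y**2 - 4 → -5/2*y**3 + 1/2*y**2 - 2*y + 4
  leading term y**3: subtract (1/4*y)·h_5 from -5/2*y**3 + 1/2*y**2 - 2*y + 4 → -11/3*y**2 - 1/3*y + 4
  leading term y**2: subtract (11/30)·h_5 from -11/3*y**2 - 1/3*y + 4 → -58/9*y + 58/9
  leading term y: subtract (-1/10)·h_6 from -58/9*y + 58/9 → 0
  remainder 0.

S(f_3,h_4): lcm = x**2. S = -5/2*x*y**2 + 17/6*x*y - 5/3*x - 16/3.
  leading term x*y**2: subtract (-5/6*y)·f_1 from -5/2*x*y**2 + 17/6*x*y - 5/3*x - 16/3 → 17/6*x*y - 5/3*x + 10*y - 16/3
  leading term x*y: subtract (17/18)·f_1 from 17/6*x*y - 5/3*x + 10*y - 16/3 → -5/3*x + 10*y - 50/3
  leading term x: subtract (-5/12)·h_4 from -5/3*x + 10*y - 50/3 → 25/6*y**2 + 55/6*y - 40/3
  leading term y**2: subtract (-5/12)·h_5 from 25/6*y**2 + 55/6*y - 40/3 → 145/9*y - 145/9
  leading term y: subtract (1/4)·h_6 from 145/9*y - 145/9 → 0
  remainder 0.

S(f_1,h_5): lcm = x*y**2. S = 5/3*x*y - 2/3*x + 4*y.
  leading term x*y: subtract (5/9)·f_1 from 5/3*x*y - 2/3*x + 4*y → -2/3*x + 4*y - 20/3
  leading term x: subtract (-1/6)·h_4 from -2/3*x + 4*y - 20/3 → 5/3*y**2 + 11/3*y - 16/3
  leading term y**2: subtract (-1/6)·h_5 from 5/3*y**2 + 11/3*y - 16/3 → 58/9*y - 58/9
  leading term y: subtract (1/10)·h_6 from 58/9*y - 58/9 → 0
  remainder 0.

S(f_2,h_5): lcm = x*y**2. S = -7/3*x*y - 2/3*x - 10*y**3 + 2*y**2 - 4*y.
  leading term x*y: subtract (-7/9)·f_1 from -7/3*x*y - 2/3*x - 10*y**3 + 2*y**2 - 4*y → -2/3*x - 10*y**3 + 2*y**2 - 4*y + 28/3
  leading term x: subtract (-1/6)·h_4 from -2/3*x - 10*y**3 + 2*y**2 - 4*y + 28/3 → -10*y**3 + 11/3*y**2 - 13/3*y + 32/3
  leading term y**3: subtract (y)·h_5 from -10*y**3 + 11/3*y**2 - 13/3*y + 32/3 → -13*y**2 + 7/3*y + 32/3
  leading term y**2: subtract (13/10)·h_5 from -13*y**2 + 7/3*y + 32/3 → -58/3*y + 58/3
  leading term y: subtract (-3/10)·h_6 from -58/3*y + 58/3 → 0
  remainder 0.

S(f_3,h_5): leading monomials are coprime, so the S-polynomial reduces to 0 (Buchberger's first criterion).
S(h_4,h_5): leading monomials are coprime, so the S-polynomial reduces to 0 (Buchberger's first criterion).
S(f_1,h_6): lcm = x*y. S = x + 4.
  leading term x: subtract (1/4)·h_4 from x + 4 → -5/2*y**2 + 1/2*y + 2
  leading term y**2: subtract (1/4)·h_5 from -5/2*y**2 + 1/2*y + 2 → -11/3*y + 11/3
  leading term y: subtract (-33/580)·h_6 from -11/3*y + 11/3 → 0
  remainder 0.

S(f_2,h_6): lcm = x*y. S = -3*x - 10*y**2 + 2*y - 4.
  leading term x: subtract (-3/4)·h_4 from -3*x - 10*y**2 + 2*y - 4 → -5/2*y**2 + 1/2*y + 2
  leading term y**2: subtract (1/4)·h_5 from -5/2*y**2 + 1/2*y + 2 → -11/3*y + 11/3
  leading term y: subtract (-33/580)·h_6 from -11/3*y + 11/3 → 0
  remainder 0.

S(f_3,h_6): leading monomials are coprime, so the S-polynomial reduces to 0 (Buchberger's first criterion).
S(h_4,h_6): leading monomials are coprime, so the S-polynomial reduces to 0 (Buchberger's first criterion).
S(h_5,h_6): lcm = y**2. S = -2/3*y + 2/3.
  leading term y: subtract (-3/290)·h_6 from -2/3*y + 2/3 → 0
  remainder 0.

Every S-polynomial of the final basis reduces to 0, so we have a Gröbner basis.
Inter-reduce: drop elements whose leading term is divisible by another's, tail-reduce, and make monic.
Reduced Gröbner basis: {x + 4, y - 1}.

From the last basis element, y - 1 = 0, so y takes values in {1}. Each choice, substituted upward through the basis, yields the corresponding point(s) of the solution set.
  y = 1: the earlier basis element becomes x + 4 = 0, giving x = -4 — point (-4, 1).
Each listed point satisfies every original equation (direct substitution).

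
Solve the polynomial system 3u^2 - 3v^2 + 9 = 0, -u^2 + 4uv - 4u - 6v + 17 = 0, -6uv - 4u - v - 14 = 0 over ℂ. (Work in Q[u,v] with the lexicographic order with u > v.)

Compute a lex Gröbner basis by Buchberger's algorithm.
f_1 = 3u^2 - 3v^2 + 9, LT = u^2.
f_2 = -u^2 + 4uv - 4u - 6v + 17, LT = u^2.
f_3 = -6uv - 4u - v - 14, LT = uv.

S(f_1,f_2): lcm = u^2. S = 4uv - 4u - v^2 - 6v + 20.
  leading term uv: subtract (-2/3)·f_3 from 4uv - 4u - v^2 - 6v + 20 → -20/3u - v^2 - 20/3v + 32/3
  leading term u: no divisor's leading term divides it; move -20/3u to the remainder.
  leading term v^2: no divisor's leading term divides it; move -v^2 to the remainder.
  leading term v: no divisor's leading term divides it; move -20/3v to the remainder.
  leading term 1: no divisor's leading term divides it; move 32/3 to the remainder.
  remainder -20/3u - v^2 - 20/3v + 32/3 ≠ 0; add h_4 = -20/3u - v^2 - 20/3v + 32/3 to the basis.

S(f_1,f_3): lcm = u^2v. S = -2/3u^2 - 1/6uv - 7/3u - v^3 + 3v.
  leading term u^2: subtract (-2/9)·f_1 from -2/3u^2 - 1/6uv - 7/3u - v^3 + 3v → -1/6uv - 7/3u - v^3 - 2/3v^2 + 3v + 2
  leading term uv: subtract (1/36)·f_3 from -1/6uv - 7/3u - v^3 - 2/3v^2 + 3v + 2 → -20/9u - v^3 - 2/3v^2 + 109/36v + 43/18
  leading term u: subtract (1/3)·h_4 from -20/9u - v^3 - 2/3v^2 + 109/36v + 43/18 → -v^3 - 1/3v^2 + 21/4v - 7/6
  leading term v^3: no divisor's leading term divides it; move -v^3 to the remainder.
  leading term v^2: no divisor's leading term divides it; move -1/3v^2 to the remainder.
  leading term v: no divisor's leading term divides it; move 21/4v to the remainder.
  leading term 1: no divisor's leading term divides it; move -7/6 to the remainder.
  remainder -v^3 - 1/3v^2 + 21/4v - 7/6 ≠ 0; add h_5 = -v^3 - 1/3v^2 + 21/4v - 7/6 to the basis.

S(f_2,f_3): lcm = u^2v. S = -2/3u^2 - 4uv^2 + 23/6uv - 7/3u + 6v^2 - 17v.
  leading term u^2: subtract (-2/9)·f_1 from -2/3u^2 - 4uv^2 + 23/6uv - 7/3u + 6v^2 - 17v → -4uv^2 + 23/6uv - 7/3u + 16/3v^2 - 17v + 2
  leading term uv^2: subtract (2/3v)·f_3 from -4uv^2 + 23/6uv - 7/3u + 16/3v^2 - 17v + 2 → 13/2uv - 7/3u + 6v^2 - 23/3v + 2
  leading term uv: subtract (-13/12)·f_3 from 13/2uv - 7/3u + 6v^2 - 23/3v + 2 → -20/3u + 6v^2 - 35/4v - 79/6
  leading term u: subtract (1)·h_4 from -20/3u + 6v^2 - 35/4v - 79/6 → 7v^2 - 25/12v - 143/6
  leading term v^2: no divisor's leading term divides it; move 7v^2 to the remainder.
  leading term v: no divisor's leading term divides it; move -25/12v to the remainder.
  leading term 1: no divisor's leading term divides it; move -143/6 to the remainder.
  remainder 7v^2 - 25/12v - 143/6 ≠ 0; add h_6 = 7v^2 - 25/12v - 143/6 to the basis.

S(f_1,h_4): lcm = u^2. S = -3/20uv^2 - uv + 8/5u - v^2 + 3.
  leading term uv^2: subtract (1/40v)·f_3 from -3/20uv^2 - uv + 8/5u - v^2 + 3 → -9/10uv + 8/5u - 39/40v^2 + 7/20v + 3
  leading term uv: subtract (3/20)·f_3 from -9/10uv + 8/5u - 39/40v^2 + 7/20v + 3 → 11/5u - 39/40v^2 + 1/2v + 51/10
  leading term u: subtract (-33/100)·h_4 from 11/5u - 39/40v^2 + 1/2v + 51/10 → -261/200v^2 - 17/10v + 431/50
  leading term v^2: subtract (-261/1400)·h_6 from -261/200v^2 - 17/10v + 431/50 → -2339/1120v + 2339/560
  leading term v: no divisor's leading term divides it; move -2339/1120v to the remainder.
  leading term 1: no divisor's leading term divides it; move 2339/560 to the remainder.
  remainder -2339/1120v + 2339/560 ≠ 0; add h_7 = -2339/1120v + 2339/560 to the basis.

The other S-polynomials (S(f_2,h_4), S(f_3,h_4), S(f_1,h_5), S(f_2,h_5), S(f_3,h_5), S(h_4,h_5), S(f_1,h_6), S(f_2,h_6), S(f_3,h_6), S(h_4,h_6), S(h_5,h_6), S(f_1,h_7), S(f_2,h_7), S(f_3,h_7), S(h_4,h_7), S(h_5,h_7), S(h_6,h_7)) all reduce to 0 modulo the current basis, so we have a Gröbner basis.
Inter-reduce: drop elements whose leading term is divisible by another's, tail-reduce, and make monic.
Reduced Gröbner basis: {u + 1, v - 2}.

Since the basis is lex-ordered, v - 2 is univariate in v. Its roots are {2}. Back-substituting each root into the other basis elements fixes the other coordinates.
  v = 2: the earlier basis element becomes u + 1 = 0, giving u = -1 — point (-1, 2).
Each listed point satisfies every original equation (direct substitution).

{(-1, 2)}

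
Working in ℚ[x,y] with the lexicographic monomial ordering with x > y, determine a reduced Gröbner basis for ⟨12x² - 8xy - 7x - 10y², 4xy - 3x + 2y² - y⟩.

Buchberger's algorithm terminates because the ascending chain of leading-term ideals stabilizes.

f_1 = 12x² - 8xy - 7x - 10y², LT = x².
f_2 = 4xy - 3x + 2y² - y, LT = xy.

S(f_1,f_2): lcm = x²y. S = ¾x² - 7/6xy² - ⅓xy - ⅚y³.
  leading term x²: subtract (1/16)·f_1 from ¾x² - 7/6xy² - ⅓xy - ⅚y³ → -7/6xy² + ⅙xy + 7/16x - ⅚y³ + ⅝y²
  leading term xy²: subtract (-7/24y)·f_2 from -7/6xy² + ⅙xy + 7/16x - ⅚y³ + ⅝y² → -17/24xy + 7/16x - ¼y³ + ⅓y²
  leading term xy: subtract (-17/96)·f_2 from -17/24xy + 7/16x - ¼y³ + ⅓y² → -3/32x - ¼y³ + 11/16y² - 17/96y
  leading term x: no divisor's leading term divides it; move -3/32x to the remainder.
  leading term y³: no divisor's leading term divides it; move -¼y³ to the remainder.
  leading term y²: no divisor's leading term divides it; move 11/16y² to the remainder.
  leading term y: no divisor's leading term divides it; move -17/96y to the remainder.
  remainder -3/32x - ¼y³ + 11/16y² - 17/96y ≠ 0; add g_3 = -3/32x - ¼y³ + 11/16y² - 17/96y to the basis.

S(f_1,g_3): lcm = x². S = -8/3xy³ + 22/3xy² - 23/9xy - 7/12x - ⅚y².
  leading term xy³: subtract (-⅔y²)·f_2 from -8/3xy³ + 22/3xy² - 23/9xy - 7/12x - ⅚y² → 16/3xy² - 23/9xy - 7/12x + 4/3y⁴ - ⅔y³ - ⅚y²
  leading term xy²: subtract (4/3y)·f_2 from 16/3xy² - 23/9xy - 7/12x + 4/3y⁴ - ⅔y³ - ⅚y² → 13/9xy - 7/12x + 4/3y⁴ - 10/3y³ + ½y²
  leading term xy: subtract (13/36)·f_2 from 13/9xy - 7/12x + 4/3y⁴ - 10/3y³ + ½y² → ½x + 4/3y⁴ - 10/3y³ - 2/9y² + 13/36y
  leading term x: subtract (-16/3)·g_3 from ½x + 4/3y⁴ - 10/3y³ - 2/9y² + 13/36y → 4/3y⁴ - 14/3y³ + 31/9y² - 7/12y
  leading term y⁴: no divisor's leading term divides it; move 4/3y⁴ to the remainder.
  leading term y³: no divisor's leading term divides it; move -14/3y³ to the remainder.
  leading term y²: no divisor's leading term divides it; move 31/9y² to the remainder.
  leading term y: no divisor's leading term divides it; move -7/12y to the remainder.
  remainder 4/3y⁴ - 14/3y³ + 31/9y² - 7/12y ≠ 0; add g_4 = 4/3y⁴ - 14/3y³ + 31/9y² - 7/12y to the basis.

The other S-polynomials (S(f_2,g_3), S(f_1,g_4), S(f_2,g_4), S(g_3,g_4)) all reduce to 0 modulo the current basis, so we have a Gröbner basis.
Inter-reduce: drop elements whose leading term is divisible by another's, tail-reduce, and make monic.

G = {x + 8/3y³ - 22/3y² + 17/9y, y⁴ - 7/2y³ + 31/12y² - 7/16y}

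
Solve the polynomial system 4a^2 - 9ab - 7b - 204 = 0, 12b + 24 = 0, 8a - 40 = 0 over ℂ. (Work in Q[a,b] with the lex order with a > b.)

{(5, -2)}

Compute a lex Gröbner basis by Buchberger's algorithm.
f_1 = 4a^2 - 9ab - 7b - 204, LT = a^2.
f_2 = 12b + 24, LT = b.
f_3 = 8a - 40, LT = a.

The S-polynomials (S(f_1,f_2), S(f_1,f_3), S(f_2,f_3)) all reduce to 0 modulo the current basis, so we have a Gröbner basis.
Inter-reduce: drop elements whose leading term is divisible by another's, tail-reduce, and make monic.
Reduced Gröbner basis: {a - 5, b + 2}.

Elimination: the polynomial b + 2 lies in the elimination ideal for b, so b ∈ {-2}. For each such b, the remaining basis elements (now univariate) give the rest of the solution.
  b = -2: the earlier basis element becomes a - 5 = 0, giving a = 5 — point (5, -2).
Substituting each solution back into the original system confirms all equations vanish.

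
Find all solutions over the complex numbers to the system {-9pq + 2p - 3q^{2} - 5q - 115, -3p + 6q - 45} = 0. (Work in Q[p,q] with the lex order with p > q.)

{(-257/21, 29/21), (-5, 5)}

Compute a lex Gröbner basis by Buchberger's algorithm.
f_1 = -9pq + 2p - 3q^{2} - 5q - 115, LT = pq.
f_2 = -3p + 6q - 45, LT = p.

S(f_1,f_2): lcm = pq. S = -\tfrac{2}{9}p + \tfrac{7}{3}q^{2} - \tfrac{130}{9}q + \tfrac{115}{9}.
  leading term p: subtract (\tfrac{2}{27})·f_2 from -\tfrac{2}{9}p + \tfrac{7}{3}q^{2} - \tfrac{130}{9}q + \tfrac{115}{9} → \tfrac{7}{3}q^{2} - \tfrac{134}{9}q + \tfrac{145}{9}
  leading term q^{2}: no divisor's leading term divides it; move \tfrac{7}{3}q^{2} to the remainder.
  leading term q: no divisor's leading term divides it; move -\tfrac{134}{9}q to the remainder.
  leading term 1: no divisor's leading term divides it; move \tfrac{145}{9} to the remainder.
  remainder \tfrac{7}{3}q^{2} - \tfrac{134}{9}q + \tfrac{145}{9} ≠ 0; add h_3 = \tfrac{7}{3}q^{2} - \tfrac{134}{9}q + \tfrac{145}{9} to the basis.

The other S-polynomials (S(f_1,h_3), S(f_2,h_3)) all reduce to 0 modulo the current basis, so we have a Gröbner basis.
Inter-reduce: drop elements whose leading term is divisible by another's, tail-reduce, and make monic.
Reduced Gröbner basis: {p - 2q + 15, q^{2} - \tfrac{134}{21}q + \tfrac{145}{21}}.

Elimination: the polynomial q^{2} - \tfrac{134}{21}q + \tfrac{145}{21} lies in the elimination ideal for q, so q ∈ {29/21, 5}. For each such q, the remaining basis elements (now univariate) give the rest of the solution.
  q = 29/21: the earlier basis element becomes p + \tfrac{257}{21} = 0, giving p = -257/21 — point (-257/21, 29/21).
  q = 5: the earlier basis element becomes p + 5 = 0, giving p = -5 — point (-5, 5).
Each listed point satisfies every original equation (direct substitution).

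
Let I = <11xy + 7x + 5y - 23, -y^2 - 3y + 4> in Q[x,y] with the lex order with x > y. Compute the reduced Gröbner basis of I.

f_1 = 11xy + 7x + 5y - 23, LT = xy.
f_2 = -y^2 - 3y + 4, LT = y^2.

S(f_1,f_2): lcm = xy^2. S = -26/11xy + 4x + 5/11y^2 - 23/11y.
  leading term xy: subtract (-26/121)·f_1 from -26/11xy + 4x + 5/11y^2 - 23/11y → 666/121x + 5/11y^2 - 123/121y - 598/121
  leading term x: no divisor's leading term divides it; move 666/121x to the remainder.
  leading term y^2: subtract (-5/11)·f_2 from 5/11y^2 - 123/121y - 598/121 → -288/121y - 378/121
  leading term y: no divisor's leading term divides it; move -288/121y to the remainder.
  leading term 1: no divisor's leading term divides it; move -378/121 to the remainder.
  remainder 666/121x - 288/121y - 378/121 ≠ 0; add g_3 = 666/121x - 288/121y - 378/121 to the basis.

S(f_1,g_3): lcm = xy. S = 7/11x + 16/37y^2 + 416/407y - 23/11.
  leading term x: subtract (77/666)·g_3 from 7/11x + 16/37y^2 + 416/407y - 23/11 → 16/37y^2 + 48/37y - 64/37
  leading term y^2: subtract (-16/37)·f_2 from 16/37y^2 + 48/37y - 64/37 → 0
  remainder 0.

S(f_2,g_3): leading monomials are coprime, so the S-polynomial reduces to 0 (Buchberger's first criterion).
Every S-polynomial of the final basis reduces to 0, so we have a Gröbner basis.
Inter-reduce: drop elements whose leading term is divisible by another's, tail-reduce, and make monic.

G = {x - 16/37y - 21/37, y^2 + 3y - 4}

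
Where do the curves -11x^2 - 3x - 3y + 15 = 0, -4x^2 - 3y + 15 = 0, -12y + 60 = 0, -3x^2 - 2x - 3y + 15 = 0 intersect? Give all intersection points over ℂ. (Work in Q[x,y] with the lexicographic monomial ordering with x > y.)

Compute a lex Gröbner basis by Buchberger's algorithm.
f_1 = -11x^2 - 3x - 3y + 15, LT = x^2.
f_2 = -4x^2 - 3y + 15, LT = x^2.
f_3 = -12y + 60, LT = y.
f_4 = -3x^2 - 2x - 3y + 15, LT = x^2.

S(f_1,f_2): lcm = x^2. S = 3/11x - 21/44y + 105/44.
  reduce S modulo (f_1, f_2, f_3, f_4):
  remainder 3/11x ≠ 0; add h_5 = 3/11x to the basis.

The other S-polynomials (S(f_1,f_3), S(f_1,f_4), S(f_2,f_3), S(f_2,f_4), S(f_3,f_4), S(f_1,h_5), S(f_2,h_5), S(f_3,h_5), S(f_4,h_5)) all reduce to 0 modulo the current basis, so we have a Gröbner basis.
Inter-reduce: drop elements whose leading term is divisible by another's, tail-reduce, and make monic.
Reduced Gröbner basis: {x, y - 5}.

Elimination: the polynomial y - 5 lies in the elimination ideal for y, so y ∈ {5}. For each such y, the remaining basis elements (now univariate) give the rest of the solution.
  y = 5: the earlier basis element becomes x = 0, giving x = 0 — point (0, 5).
Zero-dimensionality of the ideal guarantees finitely many solutions over ℂ.

{(0, 5)}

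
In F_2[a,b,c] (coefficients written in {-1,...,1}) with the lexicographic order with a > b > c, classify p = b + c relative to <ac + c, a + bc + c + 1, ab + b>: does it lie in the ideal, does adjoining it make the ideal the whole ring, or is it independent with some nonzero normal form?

First compute the reduced Gröbner basis of I by Buchberger's algorithm.
f_1 = ac + c, LT = ac.
f_2 = a + bc + c + 1, LT = a.
f_3 = ab + b, LT = ab.

S(f_1,f_2): lcm = ac. S = bc^2 + c^2.
  leading term bc^2: no divisor's leading term divides it; move bc^2 to the remainder.
  leading term c^2: no divisor's leading term divides it; move c^2 to the remainder.
  remainder bc^2 + c^2 ≠ 0; add h_4 = bc^2 + c^2 to the basis.

S(f_2,f_3): lcm = ab. S = b^2c + bc.
  leading term b^2c: no divisor's leading term divides it; move b^2c to the remainder.
  leading term bc: no divisor's leading term divides it; move bc to the remainder.
  remainder b^2c + bc ≠ 0; add h_5 = b^2c + bc to the basis.

The other S-polynomials (S(f_1,f_3), S(f_1,h_4), S(f_2,h_4), S(f_3,h_4), S(f_1,h_5), S(f_2,h_5), S(f_3,h_5), S(h_4,h_5)) all reduce to 0 modulo the current basis, so we have a Gröbner basis.
Inter-reduce: drop elements whose leading term is divisible by another's, tail-reduce, and make monic.
Reduced Gröbner basis: {a + bc + c + 1, b^2c + bc, bc^2 + c^2}.
Label its elements g_1 = a + bc + c + 1, g_2 = b^2c + bc, g_3 = bc^2 + c^2.

Reduce p = b + c modulo G:
  leading term b: no divisor's leading term divides it; move b to the remainder.
  leading term c: no divisor's leading term divides it; move c to the remainder.
  normal form = b + c.
The normal form is nonzero, so p ∉ I. Since p minus its normal form lies in I, I + (p) = I + (r) where r = b + c; decide whether this ideal is the whole ring.
Run Buchberger on G together with r (pairs among the g_i already reduce to 0 since G is a Gröbner basis):
g_1 = a + bc + c + 1, LT = a.
g_2 = b^2c + bc, LT = b^2c.
g_3 = bc^2 + c^2, LT = bc^2.
r = b + c, LT = b.

S(g_3,r): lcm = bc^2. S = c^3 + c^2.
  leading term c^3: no divisor's leading term divides it; move c^3 to the remainder.
  leading term c^2: no divisor's leading term divides it; move c^2 to the remainder.
  remainder c^3 + c^2 ≠ 0; add m_5 = c^3 + c^2 to the basis.

The other S-polynomials (S(g_1,g_2), S(g_1,g_3), S(g_1,r), S(g_2,g_3), S(g_2,r), S(g_1,m_5), S(g_2,m_5), S(g_3,m_5), S(r,m_5)) all reduce to 0 modulo the current basis, so we have a Gröbner basis.
Inter-reduce: drop elements whose leading term is divisible by another's, tail-reduce, and make monic.
Reduced Gröbner basis: {a + c^2 + c + 1, b + c, c^3 + c^2}.
The reduced Gröbner basis of I + (p) is {a + c^2 + c + 1, b + c, c^3 + c^2} ≠ {1}, a proper ideal, so the enlarged system stays consistent: p is independent of I, with normal form b + c.

b + c is independent of I; its normal form modulo I is b + c.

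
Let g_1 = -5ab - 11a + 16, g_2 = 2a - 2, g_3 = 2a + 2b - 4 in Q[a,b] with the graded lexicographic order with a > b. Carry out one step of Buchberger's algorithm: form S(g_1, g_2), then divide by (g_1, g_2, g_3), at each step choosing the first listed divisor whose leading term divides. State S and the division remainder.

lcm(LM(g_1), LM(g_2)) = ab.
S = (lcm/LT(g_1))·g_1 − (lcm/LT(g_2))·g_2 = 11/5a + b - 16/5.
Reduce S modulo (g_1, g_2, g_3) in that order:
  leading term a: subtract (11/10)·g_2 from 11/5a + b - 16/5 → b - 1
  leading term b: no divisor's leading term divides it; move b to the remainder.
  leading term 1: no divisor's leading term divides it; move -1 to the remainder.
The remainder b - 1 is nonzero, so it would be added as the next basis element.

S(g_1, g_2) = 11/5a + b - 16/5; remainder on division = b - 1.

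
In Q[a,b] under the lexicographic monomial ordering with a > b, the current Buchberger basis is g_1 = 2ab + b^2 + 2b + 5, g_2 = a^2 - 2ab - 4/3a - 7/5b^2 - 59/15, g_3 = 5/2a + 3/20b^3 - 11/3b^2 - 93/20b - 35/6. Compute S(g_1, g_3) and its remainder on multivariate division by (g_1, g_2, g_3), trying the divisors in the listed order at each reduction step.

S(g_1, g_3) = -3/50b^4 + 22/15b^3 + 59/25b^2 + 10/3b + 5/2; remainder on division = -3/50b^4 + 22/15b^3 + 59/25b^2 + 10/3b + 5/2.

lcm(LM(g_1), LM(g_3)) = ab.
S = (lcm/LT(g_1))·g_1 − (lcm/LT(g_3))·g_3 = -3/50b^4 + 22/15b^3 + 59/25b^2 + 10/3b + 5/2.
Reduce S modulo (g_1, g_2, g_3) in that order:
  leading term b^4: no divisor's leading term divides it; move -3/50b^4 to the remainder.
  leading term b^3: no divisor's leading term divides it; move 22/15b^3 to the remainder.
  leading term b^2: no divisor's leading term divides it; move 59/25b^2 to the remainder.
  leading term b: no divisor's leading term divides it; move 10/3b to the remainder.
  leading term 1: no divisor's leading term divides it; move 5/2 to the remainder.
The remainder -3/50b^4 + 22/15b^3 + 59/25b^2 + 10/3b + 5/2 is nonzero, so it would be added as the next basis element.
This is the inner loop of Buchberger's algorithm — each nonzero remainder becomes a new basis element.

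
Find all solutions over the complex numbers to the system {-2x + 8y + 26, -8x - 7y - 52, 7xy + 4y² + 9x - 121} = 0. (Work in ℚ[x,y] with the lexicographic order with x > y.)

{(-3, -4)}

Compute a lex Gröbner basis by Buchberger's algorithm.
f_1 = -2x + 8y + 26, LT = x.
f_2 = -8x - 7y - 52, LT = x.
f_3 = 7xy + 9x + 4y² - 121, LT = xy.

S(f_1,f_2): lcm = x. S = -39/8y - 39/2.
  leading term y: no divisor's leading term divides it; move -39/8y to the remainder.
  leading term 1: no divisor's leading term divides it; move -39/2 to the remainder.
  remainder -39/8y - 39/2 ≠ 0; add h_4 = -39/8y - 39/2 to the basis.

S(f_1,f_3): lcm = xy. S = -9/7x - 32/7y² - 13y + 121/7.
  leading term x: subtract (9/14)·f_1 from -9/7x - 32/7y² - 13y + 121/7 → -32/7y² - 127/7y + 4/7
  leading term y²: subtract (256/273y)·h_4 from -32/7y² - 127/7y + 4/7 → 1/7y + 4/7
  leading term y: subtract (-8/273)·h_4 from 1/7y + 4/7 → 0
  remainder 0.

S(f_2,f_3): lcm = xy. S = -9/7x + 17/56y² + 13/2y + 121/7.
  leading term x: subtract (9/14)·f_1 from -9/7x + 17/56y² + 13/2y + 121/7 → 17/56y² + 19/14y + 4/7
  leading term y²: subtract (-17/273y)·h_4 from 17/56y² + 19/14y + 4/7 → 1/7y + 4/7
  leading term y: subtract (-8/273)·h_4 from 1/7y + 4/7 → 0
  remainder 0.

S(f_1,h_4): leading monomials are coprime, so the S-polynomial reduces to 0 (Buchberger's first criterion).
S(f_2,h_4): leading monomials are coprime, so the S-polynomial reduces to 0 (Buchberger's first criterion).
S(f_3,h_4): lcm = xy. S = -19/7x + 4/7y² - 121/7.
  leading term x: subtract (19/14)·f_1 from -19/7x + 4/7y² - 121/7 → 4/7y² - 76/7y - 368/7
  leading term y²: subtract (-32/273y)·h_4 from 4/7y² - 76/7y - 368/7 → -92/7y - 368/7
  leading term y: subtract (736/273)·h_4 from -92/7y - 368/7 → 0
  remainder 0.

Every S-polynomial of the final basis reduces to 0, so we have a Gröbner basis.
Inter-reduce: drop elements whose leading term is divisible by another's, tail-reduce, and make monic.
Reduced Gröbner basis: {x + 3, y + 4}.

The lex basis is triangular: the last element involves only y. Solving y + 4 = 0 gives y ∈ {-4}; substituting each value into the earlier elements determines the remaining variables.
  y = -4: the earlier basis element becomes x + 3 = 0, giving x = -3 — point (-3, -4).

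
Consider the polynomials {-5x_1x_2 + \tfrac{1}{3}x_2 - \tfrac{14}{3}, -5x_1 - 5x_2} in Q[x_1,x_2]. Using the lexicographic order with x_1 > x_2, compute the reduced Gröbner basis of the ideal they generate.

G = {x_1 + x_2, x_2^{2} + \tfrac{1}{15}x_2 - \tfrac{14}{15}}

f_1 = -5x_1x_2 + \tfrac{1}{3}x_2 - \tfrac{14}{3}, LT = x_1x_2.
f_2 = -5x_1 - 5x_2, LT = x_1.

S(f_1,f_2): lcm = x_1x_2. S = -x_2^{2} - \tfrac{1}{15}x_2 + \tfrac{14}{15}.
  leading term x_2^{2}: no divisor's leading term divides it; move -x_2^{2} to the remainder.
  leading term x_2: no divisor's leading term divides it; move -\tfrac{1}{15}x_2 to the remainder.
  leading term 1: no divisor's leading term divides it; move \tfrac{14}{15} to the remainder.
  remainder -x_2^{2} - \tfrac{1}{15}x_2 + \tfrac{14}{15} ≠ 0; add g_3 = -x_2^{2} - \tfrac{1}{15}x_2 + \tfrac{14}{15} to the basis.

The other S-polynomials (S(f_1,g_3), S(f_2,g_3)) all reduce to 0 modulo the current basis, so we have a Gröbner basis.
Inter-reduce: drop elements whose leading term is divisible by another's, tail-reduce, and make monic.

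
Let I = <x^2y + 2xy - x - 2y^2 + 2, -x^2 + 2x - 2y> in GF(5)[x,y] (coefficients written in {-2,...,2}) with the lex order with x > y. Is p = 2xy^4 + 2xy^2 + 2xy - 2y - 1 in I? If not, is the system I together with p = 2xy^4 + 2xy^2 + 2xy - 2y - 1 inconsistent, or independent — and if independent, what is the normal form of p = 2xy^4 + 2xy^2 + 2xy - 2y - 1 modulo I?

2xy^4 + 2xy^2 + 2xy - 2y - 1 is independent of I; its normal form modulo I is 2y^3 - y^2 + y - 1.

First compute the reduced Gröbner basis of I by Buchberger's algorithm.
f_1 = x^2y + 2xy - x - 2y^2 + 2, LT = x^2y.
f_2 = -x^2 + 2x - 2y, LT = x^2.

S(f_1,f_2): lcm = x^2y. S = -xy - x + y^2 + 2.
  reduce S modulo (f_1, f_2):
  remainder -xy - x + y^2 + 2 ≠ 0; add h_3 = -xy - x + y^2 + 2 to the basis.

S(f_1,h_3): lcm = x^2y. S = -x^2 + xy^2 + 2xy + x - 2y^2 + 2.
  reduce S modulo (f_1, f_2, h_3):
  remainder -2x + y^3 - y^2 - y - 1 ≠ 0; add h_4 = -2x + y^3 - y^2 - y - 1 to the basis.

S(f_1,h_4): lcm = x^2y. S = -2xy^4 + 2xy^3 + 2xy^2 - xy - x - 2y^2 + 2.
  reduce S modulo (f_1, f_2, h_3, h_4):
  remainder -2y^5 - y^4 - 2y^3 - 2y^2 + 2y ≠ 0; add h_5 = -2y^5 - y^4 - 2y^3 - 2y^2 + 2y to the basis.

S(f_2,h_4): lcm = x^2. S = -2xy^3 + 2xy^2 + 2xy + 2y.
  reduce S modulo (f_1, f_2, h_3, h_4, h_5):
  remainder -2y^4 - 2y^2 - y ≠ 0; add h_6 = -2y^4 - 2y^2 - y to the basis.

The other S-polynomials (S(f_2,h_3), S(h_3,h_4), S(f_1,h_5), S(f_2,h_5), S(h_3,h_5), S(h_4,h_5), S(f_1,h_6), S(f_2,h_6), S(h_3,h_6), S(h_4,h_6), S(h_5,h_6)) all reduce to 0 modulo the current basis, so we have a Gröbner basis.
Inter-reduce: drop elements whose leading term is divisible by another's, tail-reduce, and make monic.
Reduced Gröbner basis: {x + 2y^3 - 2y^2 - 2y - 2, y^4 + y^2 - 2y}.
Label its elements g_1 = x + 2y^3 - 2y^2 - 2y - 2, g_2 = y^4 + y^2 - 2y.

Reduce p = 2xy^4 + 2xy^2 + 2xy - 2y - 1 modulo G:
  leading term xy^4: subtract (2y^4)·g_1 from 2xy^4 + 2xy^2 + 2xy - 2y - 1 → 2xy^2 + 2xy + y^7 - y^6 - y^5 - y^4 - 2y - 1
  leading term xy^2: subtract (2y^2)·g_1 from 2xy^2 + 2xy + y^7 - y^6 - y^5 - y^4 - 2y - 1 → 2xy + y^7 - y^6 - 2y^4 - y^3 - y^2 - 2y - 1
  leading term xy: subtract (2y)·g_1 from 2xy + y^7 - y^6 - 2y^4 - y^3 - y^2 - 2y - 1 → y^7 - y^6 - y^4 - 2y^3 - 2y^2 + 2y - 1
  leading term y^7: subtract (y^3)·g_2 from y^7 - y^6 - y^4 - 2y^3 - 2y^2 + 2y - 1 → -y^6 - y^5 + y^4 - 2y^3 - 2y^2 + 2y - 1
  leading term y^6: subtract (-y^2)·g_2 from -y^6 - y^5 + y^4 - 2y^3 - 2y^2 + 2y - 1 → -y^5 + 2y^4 + y^3 - 2y^2 + 2y - 1
  leading term y^5: subtract (-y)·g_2 from -y^5 + 2y^4 + y^3 - 2y^2 + 2y - 1 → 2y^4 + 2y^3 + y^2 + 2y - 1
  leading term y^4: subtract (2)·g_2 from 2y^4 + 2y^3 + y^2 + 2y - 1 → 2y^3 - y^2 + y - 1
  leading term y^3: no divisor's leading term divides it; move 2y^3 to the remainder.
  leading term y^2: no divisor's leading term divides it; move -y^2 to the remainder.
  leading term y: no divisor's leading term divides it; move y to the remainder.
  leading term 1: no divisor's leading term divides it; move -1 to the remainder.
  normal form = 2y^3 - y^2 + y - 1.
The normal form is nonzero, so p ∉ I. Since p minus its normal form lies in I, I + (p) = I + (r) where r = 2y^3 - y^2 + y - 1; decide whether this ideal is the whole ring.
Run Buchberger on G together with r (pairs among the g_i already reduce to 0 since G is a Gröbner basis):
g_1 = x + 2y^3 - 2y^2 - 2y - 2, LT = x.
g_2 = y^4 + y^2 - 2y, LT = y^4.
r = 2y^3 - y^2 + y - 1, LT = y^3.

S(g_2,r): lcm = y^4. S = -2y^3 - 2y^2 + y.
  reduce S modulo (g_1, g_2, r):
  remainder 2y^2 + 2y - 1 ≠ 0; add m_4 = 2y^2 + 2y - 1 to the basis.

The other S-polynomials (S(g_1,g_2), S(g_1,r), S(g_1,m_4), S(g_2,m_4), S(r,m_4)) all reduce to 0 modulo the current basis, so we have a Gröbner basis.
Inter-reduce: drop elements whose leading term is divisible by another's, tail-reduce, and make monic.
Reduced Gröbner basis: {x - 2y + 1, y^2 + y + 2}.
The reduced Gröbner basis of I + (p) is {x - 2y + 1, y^2 + y + 2} ≠ {1}, a proper ideal, so the enlarged system stays consistent: p is independent of I, with normal form 2y^3 - y^2 + y - 1.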